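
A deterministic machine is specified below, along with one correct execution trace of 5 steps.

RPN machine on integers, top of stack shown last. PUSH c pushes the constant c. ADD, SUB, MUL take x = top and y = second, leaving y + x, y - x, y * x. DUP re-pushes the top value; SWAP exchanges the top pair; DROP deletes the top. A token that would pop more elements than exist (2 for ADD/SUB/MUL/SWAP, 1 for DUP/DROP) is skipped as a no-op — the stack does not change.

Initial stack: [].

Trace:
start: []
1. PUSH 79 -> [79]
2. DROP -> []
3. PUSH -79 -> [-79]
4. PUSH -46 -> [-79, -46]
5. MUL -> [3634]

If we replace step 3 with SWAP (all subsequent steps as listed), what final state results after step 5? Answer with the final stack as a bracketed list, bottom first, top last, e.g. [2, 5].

[-46]

(re-executing from step 3 with the substitution; state before step 3: [])
3. SWAP -> []
4. PUSH -46 -> [-46]
5. MUL -> [-46]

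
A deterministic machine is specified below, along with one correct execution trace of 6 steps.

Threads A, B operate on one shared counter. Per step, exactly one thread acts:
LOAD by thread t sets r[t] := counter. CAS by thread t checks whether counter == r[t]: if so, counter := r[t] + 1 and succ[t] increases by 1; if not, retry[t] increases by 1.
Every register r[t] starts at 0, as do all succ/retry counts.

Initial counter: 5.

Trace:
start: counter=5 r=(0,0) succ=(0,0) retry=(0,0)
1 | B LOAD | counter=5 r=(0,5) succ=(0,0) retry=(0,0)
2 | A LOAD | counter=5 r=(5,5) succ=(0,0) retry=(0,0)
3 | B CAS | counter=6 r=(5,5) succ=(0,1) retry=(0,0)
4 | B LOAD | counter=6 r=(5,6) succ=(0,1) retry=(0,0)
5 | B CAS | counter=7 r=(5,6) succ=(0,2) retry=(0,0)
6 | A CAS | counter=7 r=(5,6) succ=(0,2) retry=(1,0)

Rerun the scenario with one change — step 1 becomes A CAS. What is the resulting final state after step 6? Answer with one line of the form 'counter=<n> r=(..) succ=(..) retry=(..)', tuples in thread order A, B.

(re-executing from step 1 with the substitution; state before step 1: counter=5 r=(0,0) succ=(0,0) retry=(0,0))
1 | A CAS | counter=5 r=(0,0) succ=(0,0) retry=(1,0)
2 | A LOAD | counter=5 r=(5,0) succ=(0,0) retry=(1,0)
3 | B CAS | counter=5 r=(5,0) succ=(0,0) retry=(1,1)
4 | B LOAD | counter=5 r=(5,5) succ=(0,0) retry=(1,1)
5 | B CAS | counter=6 r=(5,5) succ=(0,1) retry=(1,1)
6 | A CAS | counter=6 r=(5,5) succ=(0,1) retry=(2,1)

counter=6 r=(5,5) succ=(0,1) retry=(2,1)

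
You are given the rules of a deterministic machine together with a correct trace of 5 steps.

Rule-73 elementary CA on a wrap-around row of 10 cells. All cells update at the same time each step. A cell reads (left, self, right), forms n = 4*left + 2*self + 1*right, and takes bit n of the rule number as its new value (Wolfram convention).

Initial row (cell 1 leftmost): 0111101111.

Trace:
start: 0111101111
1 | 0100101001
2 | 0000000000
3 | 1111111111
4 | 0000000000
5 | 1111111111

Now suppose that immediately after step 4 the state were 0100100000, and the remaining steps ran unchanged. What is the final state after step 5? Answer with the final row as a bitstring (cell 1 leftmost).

state after step 4 := 0100100000
5 | 0000001111

0000001111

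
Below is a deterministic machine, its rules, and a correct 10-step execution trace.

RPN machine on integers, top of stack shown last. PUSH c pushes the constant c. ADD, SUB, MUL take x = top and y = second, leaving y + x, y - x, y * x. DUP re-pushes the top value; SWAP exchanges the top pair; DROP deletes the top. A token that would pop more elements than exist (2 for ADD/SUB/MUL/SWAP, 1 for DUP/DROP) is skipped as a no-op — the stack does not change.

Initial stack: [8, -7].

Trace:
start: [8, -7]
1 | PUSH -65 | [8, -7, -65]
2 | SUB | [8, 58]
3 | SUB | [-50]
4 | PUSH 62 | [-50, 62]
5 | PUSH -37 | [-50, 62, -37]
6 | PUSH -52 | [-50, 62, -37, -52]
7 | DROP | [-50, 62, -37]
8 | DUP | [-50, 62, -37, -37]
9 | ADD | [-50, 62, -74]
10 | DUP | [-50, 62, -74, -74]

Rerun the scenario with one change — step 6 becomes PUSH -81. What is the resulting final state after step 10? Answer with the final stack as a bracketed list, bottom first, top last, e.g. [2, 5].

(re-executing from step 6 with the substitution; state before step 6: [-50, 62, -37])
6 | PUSH -81 | [-50, 62, -37, -81]
7 | DROP | [-50, 62, -37]
8 | DUP | [-50, 62, -37, -37]
9 | ADD | [-50, 62, -74]
10 | DUP | [-50, 62, -74, -74]

[-50, 62, -74, -74]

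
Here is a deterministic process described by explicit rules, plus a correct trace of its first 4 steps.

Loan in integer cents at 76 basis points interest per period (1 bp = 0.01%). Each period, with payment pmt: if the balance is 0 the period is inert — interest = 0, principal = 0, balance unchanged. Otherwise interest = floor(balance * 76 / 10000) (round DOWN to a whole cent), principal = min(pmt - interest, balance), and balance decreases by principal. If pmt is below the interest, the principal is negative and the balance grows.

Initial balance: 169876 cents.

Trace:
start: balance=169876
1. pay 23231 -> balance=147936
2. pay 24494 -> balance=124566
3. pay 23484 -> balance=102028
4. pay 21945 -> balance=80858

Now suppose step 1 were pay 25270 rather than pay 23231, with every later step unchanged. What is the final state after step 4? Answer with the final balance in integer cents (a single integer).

78772

(re-executing from step 1 with the substitution; state before step 1: balance=169876)
1. pay 25270 -> balance=145897
2. pay 24494 -> balance=122511
3. pay 23484 -> balance=99958
4. pay 21945 -> balance=78772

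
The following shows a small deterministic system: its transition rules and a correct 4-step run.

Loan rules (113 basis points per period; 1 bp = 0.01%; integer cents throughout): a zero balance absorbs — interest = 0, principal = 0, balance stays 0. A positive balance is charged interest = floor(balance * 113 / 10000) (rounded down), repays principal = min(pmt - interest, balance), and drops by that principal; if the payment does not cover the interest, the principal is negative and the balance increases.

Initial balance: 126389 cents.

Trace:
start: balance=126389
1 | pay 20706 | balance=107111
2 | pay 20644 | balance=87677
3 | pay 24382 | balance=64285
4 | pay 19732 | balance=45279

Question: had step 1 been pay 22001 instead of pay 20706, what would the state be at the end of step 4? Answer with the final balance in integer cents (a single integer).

43939

(re-executing from step 1 with the substitution; state before step 1: balance=126389)
1 | pay 22001 | balance=105816
2 | pay 20644 | balance=86367
3 | pay 24382 | balance=62960
4 | pay 19732 | balance=43939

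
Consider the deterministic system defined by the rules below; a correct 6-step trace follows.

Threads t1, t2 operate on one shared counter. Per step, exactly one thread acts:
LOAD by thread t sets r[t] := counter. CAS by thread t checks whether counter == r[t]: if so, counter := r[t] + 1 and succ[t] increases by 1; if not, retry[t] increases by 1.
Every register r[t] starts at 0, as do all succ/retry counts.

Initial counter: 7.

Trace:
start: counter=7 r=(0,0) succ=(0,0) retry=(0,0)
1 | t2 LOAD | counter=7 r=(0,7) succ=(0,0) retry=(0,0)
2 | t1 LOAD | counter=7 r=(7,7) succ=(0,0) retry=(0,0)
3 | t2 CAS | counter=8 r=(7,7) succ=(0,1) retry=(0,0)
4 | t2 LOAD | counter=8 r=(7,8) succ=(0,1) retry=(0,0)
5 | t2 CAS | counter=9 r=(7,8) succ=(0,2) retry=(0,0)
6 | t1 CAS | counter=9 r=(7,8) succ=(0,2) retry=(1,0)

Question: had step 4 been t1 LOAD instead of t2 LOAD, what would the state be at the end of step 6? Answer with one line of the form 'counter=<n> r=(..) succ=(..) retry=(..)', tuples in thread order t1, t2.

(re-executing from step 4 with the substitution; state before step 4: counter=8 r=(7,7) succ=(0,1) retry=(0,0))
4 | t1 LOAD | counter=8 r=(8,7) succ=(0,1) retry=(0,0)
5 | t2 CAS | counter=8 r=(8,7) succ=(0,1) retry=(0,1)
6 | t1 CAS | counter=9 r=(8,7) succ=(1,1) retry=(0,1)

counter=9 r=(8,7) succ=(1,1) retry=(0,1)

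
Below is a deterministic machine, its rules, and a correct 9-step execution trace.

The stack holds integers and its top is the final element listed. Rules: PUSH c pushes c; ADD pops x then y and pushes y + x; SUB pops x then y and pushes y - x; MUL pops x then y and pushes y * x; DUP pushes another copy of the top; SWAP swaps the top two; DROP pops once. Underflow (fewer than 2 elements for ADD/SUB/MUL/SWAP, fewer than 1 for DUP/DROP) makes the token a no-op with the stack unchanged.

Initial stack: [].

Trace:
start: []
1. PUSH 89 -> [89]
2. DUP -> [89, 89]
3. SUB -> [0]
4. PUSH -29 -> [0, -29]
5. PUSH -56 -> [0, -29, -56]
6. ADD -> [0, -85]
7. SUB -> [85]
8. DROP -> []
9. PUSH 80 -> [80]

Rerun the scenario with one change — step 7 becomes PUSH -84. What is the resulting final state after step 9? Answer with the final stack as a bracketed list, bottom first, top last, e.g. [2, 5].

(re-executing from step 7 with the substitution; state before step 7: [0, -85])
7. PUSH -84 -> [0, -85, -84]
8. DROP -> [0, -85]
9. PUSH 80 -> [0, -85, 80]

[0, -85, 80]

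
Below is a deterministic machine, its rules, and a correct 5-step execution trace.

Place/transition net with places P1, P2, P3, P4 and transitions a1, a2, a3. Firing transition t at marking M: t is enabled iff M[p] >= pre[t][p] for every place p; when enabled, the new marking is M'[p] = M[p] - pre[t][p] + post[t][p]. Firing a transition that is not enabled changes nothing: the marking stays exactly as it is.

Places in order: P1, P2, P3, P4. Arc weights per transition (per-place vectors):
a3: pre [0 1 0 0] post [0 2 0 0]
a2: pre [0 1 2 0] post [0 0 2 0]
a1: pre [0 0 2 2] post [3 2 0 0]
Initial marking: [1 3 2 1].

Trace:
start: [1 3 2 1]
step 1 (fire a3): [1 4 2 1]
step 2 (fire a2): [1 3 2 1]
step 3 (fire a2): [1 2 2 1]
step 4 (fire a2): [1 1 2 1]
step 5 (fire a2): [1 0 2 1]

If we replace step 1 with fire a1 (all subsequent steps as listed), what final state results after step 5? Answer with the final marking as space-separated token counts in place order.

(re-executing from step 1 with the substitution; state before step 1: [1 3 2 1])
step 1 (fire a1): [1 3 2 1]
step 2 (fire a2): [1 2 2 1]
step 3 (fire a2): [1 1 2 1]
step 4 (fire a2): [1 0 2 1]
step 5 (fire a2): [1 0 2 1]

1 0 2 1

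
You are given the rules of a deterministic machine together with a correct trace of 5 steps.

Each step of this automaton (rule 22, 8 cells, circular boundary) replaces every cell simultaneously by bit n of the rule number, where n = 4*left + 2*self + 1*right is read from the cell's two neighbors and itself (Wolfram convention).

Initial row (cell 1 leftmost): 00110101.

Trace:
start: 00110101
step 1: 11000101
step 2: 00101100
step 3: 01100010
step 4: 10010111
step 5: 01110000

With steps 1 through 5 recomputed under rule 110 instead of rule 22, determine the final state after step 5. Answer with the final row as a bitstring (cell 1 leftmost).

(re-executing steps 1..5 under rule 110; state before step 1: 00110101)
step 1: 01111111
step 2: 11000001
step 3: 01000011
step 4: 11000111
step 5: 01001100

01001100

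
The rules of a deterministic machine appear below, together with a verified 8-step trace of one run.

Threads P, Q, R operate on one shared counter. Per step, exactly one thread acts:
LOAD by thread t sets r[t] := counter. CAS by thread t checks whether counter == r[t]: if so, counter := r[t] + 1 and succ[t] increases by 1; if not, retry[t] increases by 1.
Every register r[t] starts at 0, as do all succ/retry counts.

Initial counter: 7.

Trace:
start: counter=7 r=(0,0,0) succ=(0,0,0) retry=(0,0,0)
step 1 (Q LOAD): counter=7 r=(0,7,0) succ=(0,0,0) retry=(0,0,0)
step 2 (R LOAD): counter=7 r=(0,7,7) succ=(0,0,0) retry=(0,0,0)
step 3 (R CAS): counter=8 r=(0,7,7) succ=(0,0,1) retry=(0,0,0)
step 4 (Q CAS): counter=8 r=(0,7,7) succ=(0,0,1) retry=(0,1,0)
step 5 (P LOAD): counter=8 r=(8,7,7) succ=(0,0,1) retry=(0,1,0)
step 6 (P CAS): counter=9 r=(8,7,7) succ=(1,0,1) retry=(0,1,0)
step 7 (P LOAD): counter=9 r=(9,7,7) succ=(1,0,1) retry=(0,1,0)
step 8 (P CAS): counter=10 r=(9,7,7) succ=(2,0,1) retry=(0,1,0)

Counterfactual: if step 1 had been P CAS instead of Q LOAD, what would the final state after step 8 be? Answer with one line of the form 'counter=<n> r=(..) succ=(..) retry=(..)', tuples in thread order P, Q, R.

(re-executing from step 1 with the substitution; state before step 1: counter=7 r=(0,0,0) succ=(0,0,0) retry=(0,0,0))
step 1 (P CAS): counter=7 r=(0,0,0) succ=(0,0,0) retry=(1,0,0)
step 2 (R LOAD): counter=7 r=(0,0,7) succ=(0,0,0) retry=(1,0,0)
step 3 (R CAS): counter=8 r=(0,0,7) succ=(0,0,1) retry=(1,0,0)
step 4 (Q CAS): counter=8 r=(0,0,7) succ=(0,0,1) retry=(1,1,0)
step 5 (P LOAD): counter=8 r=(8,0,7) succ=(0,0,1) retry=(1,1,0)
step 6 (P CAS): counter=9 r=(8,0,7) succ=(1,0,1) retry=(1,1,0)
step 7 (P LOAD): counter=9 r=(9,0,7) succ=(1,0,1) retry=(1,1,0)
step 8 (P CAS): counter=10 r=(9,0,7) succ=(2,0,1) retry=(1,1,0)

counter=10 r=(9,0,7) succ=(2,0,1) retry=(1,1,0)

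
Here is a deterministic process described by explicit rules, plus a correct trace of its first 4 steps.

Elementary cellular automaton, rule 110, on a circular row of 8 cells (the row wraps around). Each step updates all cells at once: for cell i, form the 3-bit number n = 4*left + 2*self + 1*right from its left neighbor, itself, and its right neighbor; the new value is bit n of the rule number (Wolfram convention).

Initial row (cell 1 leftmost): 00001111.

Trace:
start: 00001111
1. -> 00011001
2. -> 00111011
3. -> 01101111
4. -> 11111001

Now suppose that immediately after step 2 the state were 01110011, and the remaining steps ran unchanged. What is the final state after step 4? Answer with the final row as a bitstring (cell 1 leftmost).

01111100

state after step 2 := 01110011
3. -> 11010111
4. -> 01111100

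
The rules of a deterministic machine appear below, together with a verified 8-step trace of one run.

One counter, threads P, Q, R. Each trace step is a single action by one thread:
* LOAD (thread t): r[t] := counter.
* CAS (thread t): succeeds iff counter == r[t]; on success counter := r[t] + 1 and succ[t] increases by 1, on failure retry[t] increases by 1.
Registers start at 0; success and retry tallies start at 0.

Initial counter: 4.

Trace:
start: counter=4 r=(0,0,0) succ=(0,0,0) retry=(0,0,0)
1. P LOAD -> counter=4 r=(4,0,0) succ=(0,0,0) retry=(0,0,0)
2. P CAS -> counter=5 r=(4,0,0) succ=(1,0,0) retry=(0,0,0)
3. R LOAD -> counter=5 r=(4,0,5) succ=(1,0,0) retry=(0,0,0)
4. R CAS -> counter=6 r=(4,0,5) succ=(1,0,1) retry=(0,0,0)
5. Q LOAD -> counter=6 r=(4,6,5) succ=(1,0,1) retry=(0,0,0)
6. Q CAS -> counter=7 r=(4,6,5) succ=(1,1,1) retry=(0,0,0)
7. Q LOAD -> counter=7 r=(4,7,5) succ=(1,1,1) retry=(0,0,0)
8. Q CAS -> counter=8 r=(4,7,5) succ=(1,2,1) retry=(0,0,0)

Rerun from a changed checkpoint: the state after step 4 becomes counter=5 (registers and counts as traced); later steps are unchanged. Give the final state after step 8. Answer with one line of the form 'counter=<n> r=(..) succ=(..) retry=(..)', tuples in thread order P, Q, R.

counter=7 r=(4,6,5) succ=(1,2,1) retry=(0,0,0)

state after step 4 := counter=5 r=(4,0,5) succ=(1,0,1) retry=(0,0,0)
5. Q LOAD -> counter=5 r=(4,5,5) succ=(1,0,1) retry=(0,0,0)
6. Q CAS -> counter=6 r=(4,5,5) succ=(1,1,1) retry=(0,0,0)
7. Q LOAD -> counter=6 r=(4,6,5) succ=(1,1,1) retry=(0,0,0)
8. Q CAS -> counter=7 r=(4,6,5) succ=(1,2,1) retry=(0,0,0)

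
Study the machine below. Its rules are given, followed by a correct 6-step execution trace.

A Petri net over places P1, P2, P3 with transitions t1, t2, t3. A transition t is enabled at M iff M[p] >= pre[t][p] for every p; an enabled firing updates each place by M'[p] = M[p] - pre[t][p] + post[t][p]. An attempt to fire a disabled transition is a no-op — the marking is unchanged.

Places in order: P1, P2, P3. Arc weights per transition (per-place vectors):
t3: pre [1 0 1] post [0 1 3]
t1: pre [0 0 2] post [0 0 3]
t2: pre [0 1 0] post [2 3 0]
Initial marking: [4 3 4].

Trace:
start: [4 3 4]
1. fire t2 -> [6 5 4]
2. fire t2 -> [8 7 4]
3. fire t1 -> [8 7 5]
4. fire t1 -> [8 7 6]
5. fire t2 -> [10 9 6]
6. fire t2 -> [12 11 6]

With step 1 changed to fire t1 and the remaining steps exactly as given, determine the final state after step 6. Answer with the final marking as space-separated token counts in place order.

(re-executing from step 1 with the substitution; state before step 1: [4 3 4])
1. fire t1 -> [4 3 5]
2. fire t2 -> [6 5 5]
3. fire t1 -> [6 5 6]
4. fire t1 -> [6 5 7]
5. fire t2 -> [8 7 7]
6. fire t2 -> [10 9 7]

10 9 7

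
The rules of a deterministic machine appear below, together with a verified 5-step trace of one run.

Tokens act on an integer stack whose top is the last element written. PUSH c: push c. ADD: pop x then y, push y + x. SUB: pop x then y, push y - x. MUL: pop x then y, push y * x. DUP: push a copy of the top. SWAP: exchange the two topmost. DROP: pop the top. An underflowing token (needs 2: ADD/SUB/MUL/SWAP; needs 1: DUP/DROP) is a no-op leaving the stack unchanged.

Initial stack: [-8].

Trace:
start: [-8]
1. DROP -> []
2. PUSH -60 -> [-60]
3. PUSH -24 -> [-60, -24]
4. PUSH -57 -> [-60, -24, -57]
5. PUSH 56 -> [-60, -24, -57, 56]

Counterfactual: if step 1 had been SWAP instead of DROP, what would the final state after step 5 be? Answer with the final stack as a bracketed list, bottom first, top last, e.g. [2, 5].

[-8, -60, -24, -57, 56]

(re-executing from step 1 with the substitution; state before step 1: [-8])
1. SWAP -> [-8]
2. PUSH -60 -> [-8, -60]
3. PUSH -24 -> [-8, -60, -24]
4. PUSH -57 -> [-8, -60, -24, -57]
5. PUSH 56 -> [-8, -60, -24, -57, 56]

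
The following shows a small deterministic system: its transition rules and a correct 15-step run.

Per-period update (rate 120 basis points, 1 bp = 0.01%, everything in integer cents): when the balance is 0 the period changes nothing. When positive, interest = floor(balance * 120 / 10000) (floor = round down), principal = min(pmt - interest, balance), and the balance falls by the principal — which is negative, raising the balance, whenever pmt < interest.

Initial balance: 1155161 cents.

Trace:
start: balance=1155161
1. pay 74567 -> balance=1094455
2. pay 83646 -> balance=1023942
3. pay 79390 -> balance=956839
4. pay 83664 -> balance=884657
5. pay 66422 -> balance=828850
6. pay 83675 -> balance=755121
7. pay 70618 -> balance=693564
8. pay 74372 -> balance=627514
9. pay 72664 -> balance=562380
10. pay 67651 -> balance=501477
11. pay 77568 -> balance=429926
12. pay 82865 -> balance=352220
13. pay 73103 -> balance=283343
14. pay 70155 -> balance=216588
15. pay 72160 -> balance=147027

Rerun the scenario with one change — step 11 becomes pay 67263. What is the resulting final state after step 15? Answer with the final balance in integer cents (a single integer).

(re-executing from step 11 with the substitution; state before step 11: balance=501477)
11. pay 67263 -> balance=440231
12. pay 82865 -> balance=362648
13. pay 73103 -> balance=293896
14. pay 70155 -> balance=227267
15. pay 72160 -> balance=157834

157834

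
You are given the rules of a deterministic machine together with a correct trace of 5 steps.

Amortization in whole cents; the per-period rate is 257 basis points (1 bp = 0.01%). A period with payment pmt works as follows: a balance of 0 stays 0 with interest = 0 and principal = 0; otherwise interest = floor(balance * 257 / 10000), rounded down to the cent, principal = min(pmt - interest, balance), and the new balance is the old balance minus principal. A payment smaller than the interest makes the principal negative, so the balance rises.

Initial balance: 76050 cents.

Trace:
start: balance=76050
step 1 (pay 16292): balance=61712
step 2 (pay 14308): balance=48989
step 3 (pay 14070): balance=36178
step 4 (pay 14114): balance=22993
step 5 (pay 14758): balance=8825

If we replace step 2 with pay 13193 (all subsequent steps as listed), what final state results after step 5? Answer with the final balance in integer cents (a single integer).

10029

(re-executing from step 2 with the substitution; state before step 2: balance=61712)
step 2 (pay 13193): balance=50104
step 3 (pay 14070): balance=37321
step 4 (pay 14114): balance=24166
step 5 (pay 14758): balance=10029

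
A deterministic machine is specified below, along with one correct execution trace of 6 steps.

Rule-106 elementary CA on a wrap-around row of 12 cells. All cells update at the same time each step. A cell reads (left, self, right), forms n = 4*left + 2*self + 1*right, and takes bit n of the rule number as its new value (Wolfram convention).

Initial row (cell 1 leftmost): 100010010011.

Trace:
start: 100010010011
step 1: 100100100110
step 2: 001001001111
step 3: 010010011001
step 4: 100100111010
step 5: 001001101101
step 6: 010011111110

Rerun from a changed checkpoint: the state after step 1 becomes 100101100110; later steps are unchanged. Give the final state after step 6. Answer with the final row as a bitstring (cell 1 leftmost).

state after step 1 := 100101100110
step 2: 001011101111
step 3: 010110111001
step 4: 101111101010
step 5: 011000110101
step 6: 111001111010

111001111010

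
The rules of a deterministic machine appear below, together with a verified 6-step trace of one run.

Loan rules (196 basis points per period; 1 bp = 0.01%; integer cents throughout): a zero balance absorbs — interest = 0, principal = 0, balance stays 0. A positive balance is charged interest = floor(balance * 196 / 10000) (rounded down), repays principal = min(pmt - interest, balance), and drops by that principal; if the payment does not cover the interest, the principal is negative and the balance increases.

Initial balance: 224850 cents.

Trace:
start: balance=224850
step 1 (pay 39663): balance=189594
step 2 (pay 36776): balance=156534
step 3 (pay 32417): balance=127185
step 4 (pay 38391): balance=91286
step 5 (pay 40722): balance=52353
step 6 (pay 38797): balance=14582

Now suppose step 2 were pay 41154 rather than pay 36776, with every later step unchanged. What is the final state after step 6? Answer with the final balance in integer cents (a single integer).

(re-executing from step 2 with the substitution; state before step 2: balance=189594)
step 2 (pay 41154): balance=152156
step 3 (pay 32417): balance=122721
step 4 (pay 38391): balance=86735
step 5 (pay 40722): balance=47713
step 6 (pay 38797): balance=9851

9851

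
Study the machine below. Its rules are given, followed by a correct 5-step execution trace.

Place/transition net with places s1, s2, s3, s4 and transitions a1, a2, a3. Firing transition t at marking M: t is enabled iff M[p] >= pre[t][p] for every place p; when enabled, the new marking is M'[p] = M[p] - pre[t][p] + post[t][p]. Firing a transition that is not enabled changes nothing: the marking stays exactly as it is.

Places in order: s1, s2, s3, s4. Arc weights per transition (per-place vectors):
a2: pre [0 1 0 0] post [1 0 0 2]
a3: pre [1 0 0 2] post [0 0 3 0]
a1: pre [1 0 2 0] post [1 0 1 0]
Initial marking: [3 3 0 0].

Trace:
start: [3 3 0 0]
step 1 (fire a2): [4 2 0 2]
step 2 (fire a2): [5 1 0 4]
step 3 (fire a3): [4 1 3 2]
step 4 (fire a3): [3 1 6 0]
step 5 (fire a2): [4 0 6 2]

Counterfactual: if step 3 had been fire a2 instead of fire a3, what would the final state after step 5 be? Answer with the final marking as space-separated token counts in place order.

5 0 3 4

(re-executing from step 3 with the substitution; state before step 3: [5 1 0 4])
step 3 (fire a2): [6 0 0 6]
step 4 (fire a3): [5 0 3 4]
step 5 (fire a2): [5 0 3 4]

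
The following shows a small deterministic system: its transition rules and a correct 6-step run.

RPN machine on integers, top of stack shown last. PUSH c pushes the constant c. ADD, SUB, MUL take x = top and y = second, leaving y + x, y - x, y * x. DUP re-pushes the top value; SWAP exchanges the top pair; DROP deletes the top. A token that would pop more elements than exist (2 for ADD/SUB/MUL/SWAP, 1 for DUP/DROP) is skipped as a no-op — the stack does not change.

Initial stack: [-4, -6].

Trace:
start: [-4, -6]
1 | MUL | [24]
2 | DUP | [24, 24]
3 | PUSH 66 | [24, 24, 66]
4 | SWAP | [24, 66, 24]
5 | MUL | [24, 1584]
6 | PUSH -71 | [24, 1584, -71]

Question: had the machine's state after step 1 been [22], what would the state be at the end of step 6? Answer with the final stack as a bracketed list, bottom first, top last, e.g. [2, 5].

[22, 1452, -71]

state after step 1 := [22]
2 | DUP | [22, 22]
3 | PUSH 66 | [22, 22, 66]
4 | SWAP | [22, 66, 22]
5 | MUL | [22, 1452]
6 | PUSH -71 | [22, 1452, -71]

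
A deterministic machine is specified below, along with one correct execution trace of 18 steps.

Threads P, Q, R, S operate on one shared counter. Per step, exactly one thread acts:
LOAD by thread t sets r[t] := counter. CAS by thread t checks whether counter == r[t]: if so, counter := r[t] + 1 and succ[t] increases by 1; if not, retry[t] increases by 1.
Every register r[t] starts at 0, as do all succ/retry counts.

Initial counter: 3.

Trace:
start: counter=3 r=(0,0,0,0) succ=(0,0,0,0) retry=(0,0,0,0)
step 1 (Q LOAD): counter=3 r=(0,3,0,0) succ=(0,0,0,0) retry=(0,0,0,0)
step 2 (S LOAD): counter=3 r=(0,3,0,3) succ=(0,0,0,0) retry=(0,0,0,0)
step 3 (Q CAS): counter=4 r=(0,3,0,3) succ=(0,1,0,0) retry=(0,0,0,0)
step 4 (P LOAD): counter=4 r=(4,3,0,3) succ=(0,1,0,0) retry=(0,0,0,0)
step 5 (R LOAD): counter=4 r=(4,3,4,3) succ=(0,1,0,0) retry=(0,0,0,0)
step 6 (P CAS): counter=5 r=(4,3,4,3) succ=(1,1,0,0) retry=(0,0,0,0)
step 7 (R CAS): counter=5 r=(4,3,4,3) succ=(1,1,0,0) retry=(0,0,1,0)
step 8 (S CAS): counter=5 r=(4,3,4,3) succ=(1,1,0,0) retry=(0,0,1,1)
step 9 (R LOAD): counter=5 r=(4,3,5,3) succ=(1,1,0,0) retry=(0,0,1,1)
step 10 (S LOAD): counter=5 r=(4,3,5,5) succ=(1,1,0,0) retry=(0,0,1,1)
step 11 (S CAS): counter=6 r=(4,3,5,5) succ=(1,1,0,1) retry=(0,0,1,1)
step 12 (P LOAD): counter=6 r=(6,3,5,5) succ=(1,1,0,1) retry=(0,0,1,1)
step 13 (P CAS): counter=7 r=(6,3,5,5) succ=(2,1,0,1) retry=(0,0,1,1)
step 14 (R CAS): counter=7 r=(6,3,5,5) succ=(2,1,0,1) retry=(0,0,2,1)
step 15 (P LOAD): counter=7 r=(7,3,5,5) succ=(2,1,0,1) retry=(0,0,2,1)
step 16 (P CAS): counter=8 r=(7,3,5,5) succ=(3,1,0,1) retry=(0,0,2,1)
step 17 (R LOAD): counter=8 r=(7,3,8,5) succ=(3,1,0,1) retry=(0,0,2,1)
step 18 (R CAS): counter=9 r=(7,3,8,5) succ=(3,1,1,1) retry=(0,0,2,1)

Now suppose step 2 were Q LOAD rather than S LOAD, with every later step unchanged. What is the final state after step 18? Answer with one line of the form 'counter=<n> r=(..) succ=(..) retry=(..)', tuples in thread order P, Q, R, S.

counter=9 r=(7,3,8,5) succ=(3,1,1,1) retry=(0,0,2,1)

(re-executing from step 2 with the substitution; state before step 2: counter=3 r=(0,3,0,0) succ=(0,0,0,0) retry=(0,0,0,0))
step 2 (Q LOAD): counter=3 r=(0,3,0,0) succ=(0,0,0,0) retry=(0,0,0,0)
step 3 (Q CAS): counter=4 r=(0,3,0,0) succ=(0,1,0,0) retry=(0,0,0,0)
step 4 (P LOAD): counter=4 r=(4,3,0,0) succ=(0,1,0,0) retry=(0,0,0,0)
step 5 (R LOAD): counter=4 r=(4,3,4,0) succ=(0,1,0,0) retry=(0,0,0,0)
step 6 (P CAS): counter=5 r=(4,3,4,0) succ=(1,1,0,0) retry=(0,0,0,0)
step 7 (R CAS): counter=5 r=(4,3,4,0) succ=(1,1,0,0) retry=(0,0,1,0)
step 8 (S CAS): counter=5 r=(4,3,4,0) succ=(1,1,0,0) retry=(0,0,1,1)
step 9 (R LOAD): counter=5 r=(4,3,5,0) succ=(1,1,0,0) retry=(0,0,1,1)
step 10 (S LOAD): counter=5 r=(4,3,5,5) succ=(1,1,0,0) retry=(0,0,1,1)
step 11 (S CAS): counter=6 r=(4,3,5,5) succ=(1,1,0,1) retry=(0,0,1,1)
step 12 (P LOAD): counter=6 r=(6,3,5,5) succ=(1,1,0,1) retry=(0,0,1,1)
step 13 (P CAS): counter=7 r=(6,3,5,5) succ=(2,1,0,1) retry=(0,0,1,1)
step 14 (R CAS): counter=7 r=(6,3,5,5) succ=(2,1,0,1) retry=(0,0,2,1)
step 15 (P LOAD): counter=7 r=(7,3,5,5) succ=(2,1,0,1) retry=(0,0,2,1)
step 16 (P CAS): counter=8 r=(7,3,5,5) succ=(3,1,0,1) retry=(0,0,2,1)
step 17 (R LOAD): counter=8 r=(7,3,8,5) succ=(3,1,0,1) retry=(0,0,2,1)
step 18 (R CAS): counter=9 r=(7,3,8,5) succ=(3,1,1,1) retry=(0,0,2,1)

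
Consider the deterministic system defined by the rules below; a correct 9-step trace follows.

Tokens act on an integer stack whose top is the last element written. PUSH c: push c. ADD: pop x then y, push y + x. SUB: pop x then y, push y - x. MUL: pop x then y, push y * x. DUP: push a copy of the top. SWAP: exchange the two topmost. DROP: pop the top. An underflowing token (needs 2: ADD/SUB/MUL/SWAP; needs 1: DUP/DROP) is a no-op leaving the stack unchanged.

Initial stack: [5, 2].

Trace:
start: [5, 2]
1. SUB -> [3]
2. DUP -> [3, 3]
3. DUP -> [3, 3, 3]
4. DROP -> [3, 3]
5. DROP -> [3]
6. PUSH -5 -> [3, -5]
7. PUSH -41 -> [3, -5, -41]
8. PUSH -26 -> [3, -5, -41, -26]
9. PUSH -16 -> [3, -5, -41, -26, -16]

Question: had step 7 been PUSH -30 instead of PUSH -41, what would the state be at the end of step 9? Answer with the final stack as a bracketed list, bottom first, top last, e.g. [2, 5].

[3, -5, -30, -26, -16]

(re-executing from step 7 with the substitution; state before step 7: [3, -5])
7. PUSH -30 -> [3, -5, -30]
8. PUSH -26 -> [3, -5, -30, -26]
9. PUSH -16 -> [3, -5, -30, -26, -16]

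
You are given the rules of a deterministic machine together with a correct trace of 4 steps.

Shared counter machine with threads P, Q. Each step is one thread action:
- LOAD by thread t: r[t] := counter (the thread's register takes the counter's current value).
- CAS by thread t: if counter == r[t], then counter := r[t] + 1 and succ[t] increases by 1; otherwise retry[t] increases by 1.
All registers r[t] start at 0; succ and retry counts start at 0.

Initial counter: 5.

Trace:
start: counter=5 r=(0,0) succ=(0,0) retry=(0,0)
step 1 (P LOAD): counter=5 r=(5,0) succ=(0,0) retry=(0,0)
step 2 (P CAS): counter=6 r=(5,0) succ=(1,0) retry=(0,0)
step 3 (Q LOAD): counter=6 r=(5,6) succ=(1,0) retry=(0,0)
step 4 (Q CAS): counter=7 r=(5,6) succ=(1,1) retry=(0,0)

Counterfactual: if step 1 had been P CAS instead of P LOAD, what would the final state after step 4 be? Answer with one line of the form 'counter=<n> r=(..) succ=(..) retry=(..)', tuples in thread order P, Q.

counter=6 r=(0,5) succ=(0,1) retry=(2,0)

(re-executing from step 1 with the substitution; state before step 1: counter=5 r=(0,0) succ=(0,0) retry=(0,0))
step 1 (P CAS): counter=5 r=(0,0) succ=(0,0) retry=(1,0)
step 2 (P CAS): counter=5 r=(0,0) succ=(0,0) retry=(2,0)
step 3 (Q LOAD): counter=5 r=(0,5) succ=(0,0) retry=(2,0)
step 4 (Q CAS): counter=6 r=(0,5) succ=(0,1) retry=(2,0)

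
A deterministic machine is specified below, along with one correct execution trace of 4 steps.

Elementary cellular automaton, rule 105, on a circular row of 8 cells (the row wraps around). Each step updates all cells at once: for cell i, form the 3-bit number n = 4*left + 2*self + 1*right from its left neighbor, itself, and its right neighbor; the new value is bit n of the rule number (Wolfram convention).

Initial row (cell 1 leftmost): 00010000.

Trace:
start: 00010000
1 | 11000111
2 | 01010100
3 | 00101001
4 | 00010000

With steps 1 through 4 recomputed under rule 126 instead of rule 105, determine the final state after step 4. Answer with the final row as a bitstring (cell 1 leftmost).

10000011

(re-executing steps 1..4 under rule 126; state before step 1: 00010000)
1 | 00111000
2 | 01101100
3 | 11111110
4 | 10000011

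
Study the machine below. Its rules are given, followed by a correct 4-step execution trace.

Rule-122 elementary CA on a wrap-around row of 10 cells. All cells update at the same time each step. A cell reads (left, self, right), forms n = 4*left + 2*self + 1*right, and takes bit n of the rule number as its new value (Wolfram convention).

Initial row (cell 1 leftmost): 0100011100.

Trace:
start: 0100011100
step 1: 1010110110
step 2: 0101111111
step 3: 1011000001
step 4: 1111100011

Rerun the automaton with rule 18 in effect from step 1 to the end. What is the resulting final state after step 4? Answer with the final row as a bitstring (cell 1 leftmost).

0001010101

(re-executing steps 1..4 under rule 18; state before step 1: 0100011100)
step 1: 1010100010
step 2: 0000010100
step 3: 0000100010
step 4: 0001010101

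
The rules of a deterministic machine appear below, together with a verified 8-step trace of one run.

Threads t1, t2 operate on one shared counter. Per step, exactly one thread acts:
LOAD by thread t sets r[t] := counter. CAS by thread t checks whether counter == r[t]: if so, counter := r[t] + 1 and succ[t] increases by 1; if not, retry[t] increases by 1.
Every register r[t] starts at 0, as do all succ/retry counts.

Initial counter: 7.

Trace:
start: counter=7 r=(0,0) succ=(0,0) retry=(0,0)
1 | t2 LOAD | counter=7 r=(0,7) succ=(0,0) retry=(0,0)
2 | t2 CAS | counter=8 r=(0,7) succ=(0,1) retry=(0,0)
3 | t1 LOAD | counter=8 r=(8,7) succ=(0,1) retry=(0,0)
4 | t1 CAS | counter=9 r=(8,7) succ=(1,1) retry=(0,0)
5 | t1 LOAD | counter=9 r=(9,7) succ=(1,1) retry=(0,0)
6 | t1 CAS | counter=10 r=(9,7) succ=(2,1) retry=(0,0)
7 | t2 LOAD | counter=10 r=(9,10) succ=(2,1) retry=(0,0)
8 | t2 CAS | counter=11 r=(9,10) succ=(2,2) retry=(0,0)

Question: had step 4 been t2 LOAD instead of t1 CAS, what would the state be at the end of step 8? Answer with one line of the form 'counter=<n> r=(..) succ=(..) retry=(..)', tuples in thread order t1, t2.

counter=10 r=(8,9) succ=(1,2) retry=(0,0)

(re-executing from step 4 with the substitution; state before step 4: counter=8 r=(8,7) succ=(0,1) retry=(0,0))
4 | t2 LOAD | counter=8 r=(8,8) succ=(0,1) retry=(0,0)
5 | t1 LOAD | counter=8 r=(8,8) succ=(0,1) retry=(0,0)
6 | t1 CAS | counter=9 r=(8,8) succ=(1,1) retry=(0,0)
7 | t2 LOAD | counter=9 r=(8,9) succ=(1,1) retry=(0,0)
8 | t2 CAS | counter=10 r=(8,9) succ=(1,2) retry=(0,0)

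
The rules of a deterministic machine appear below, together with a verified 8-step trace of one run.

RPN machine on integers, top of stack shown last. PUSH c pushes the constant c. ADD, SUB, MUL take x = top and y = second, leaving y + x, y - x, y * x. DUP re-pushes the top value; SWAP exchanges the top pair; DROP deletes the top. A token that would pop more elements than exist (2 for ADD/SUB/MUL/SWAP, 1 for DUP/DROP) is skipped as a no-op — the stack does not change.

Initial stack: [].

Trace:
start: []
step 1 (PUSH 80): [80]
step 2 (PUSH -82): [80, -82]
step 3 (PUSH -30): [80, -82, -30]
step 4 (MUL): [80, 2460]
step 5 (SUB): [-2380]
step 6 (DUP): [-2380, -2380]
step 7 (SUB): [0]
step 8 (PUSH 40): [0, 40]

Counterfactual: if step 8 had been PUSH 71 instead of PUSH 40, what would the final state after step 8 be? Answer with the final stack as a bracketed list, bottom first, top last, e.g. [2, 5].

[0, 71]

(re-executing from step 8 with the substitution; state before step 8: [0])
step 8 (PUSH 71): [0, 71]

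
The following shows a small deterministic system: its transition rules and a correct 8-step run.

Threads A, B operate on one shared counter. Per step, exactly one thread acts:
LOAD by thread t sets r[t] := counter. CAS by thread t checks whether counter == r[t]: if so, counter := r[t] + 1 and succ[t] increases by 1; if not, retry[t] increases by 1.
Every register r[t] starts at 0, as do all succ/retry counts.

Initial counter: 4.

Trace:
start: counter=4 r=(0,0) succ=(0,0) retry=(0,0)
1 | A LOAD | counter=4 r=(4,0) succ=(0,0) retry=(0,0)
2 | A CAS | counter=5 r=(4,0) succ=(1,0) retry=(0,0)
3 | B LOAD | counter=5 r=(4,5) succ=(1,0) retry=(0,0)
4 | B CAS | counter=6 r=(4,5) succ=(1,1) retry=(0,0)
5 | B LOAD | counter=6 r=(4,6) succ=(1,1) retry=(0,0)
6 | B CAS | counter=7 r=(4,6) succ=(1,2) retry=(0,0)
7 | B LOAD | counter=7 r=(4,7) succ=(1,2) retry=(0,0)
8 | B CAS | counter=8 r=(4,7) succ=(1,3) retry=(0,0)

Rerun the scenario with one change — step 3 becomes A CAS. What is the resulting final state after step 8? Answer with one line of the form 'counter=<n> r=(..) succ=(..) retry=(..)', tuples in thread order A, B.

(re-executing from step 3 with the substitution; state before step 3: counter=5 r=(4,0) succ=(1,0) retry=(0,0))
3 | A CAS | counter=5 r=(4,0) succ=(1,0) retry=(1,0)
4 | B CAS | counter=5 r=(4,0) succ=(1,0) retry=(1,1)
5 | B LOAD | counter=5 r=(4,5) succ=(1,0) retry=(1,1)
6 | B CAS | counter=6 r=(4,5) succ=(1,1) retry=(1,1)
7 | B LOAD | counter=6 r=(4,6) succ=(1,1) retry=(1,1)
8 | B CAS | counter=7 r=(4,6) succ=(1,2) retry=(1,1)

counter=7 r=(4,6) succ=(1,2) retry=(1,1)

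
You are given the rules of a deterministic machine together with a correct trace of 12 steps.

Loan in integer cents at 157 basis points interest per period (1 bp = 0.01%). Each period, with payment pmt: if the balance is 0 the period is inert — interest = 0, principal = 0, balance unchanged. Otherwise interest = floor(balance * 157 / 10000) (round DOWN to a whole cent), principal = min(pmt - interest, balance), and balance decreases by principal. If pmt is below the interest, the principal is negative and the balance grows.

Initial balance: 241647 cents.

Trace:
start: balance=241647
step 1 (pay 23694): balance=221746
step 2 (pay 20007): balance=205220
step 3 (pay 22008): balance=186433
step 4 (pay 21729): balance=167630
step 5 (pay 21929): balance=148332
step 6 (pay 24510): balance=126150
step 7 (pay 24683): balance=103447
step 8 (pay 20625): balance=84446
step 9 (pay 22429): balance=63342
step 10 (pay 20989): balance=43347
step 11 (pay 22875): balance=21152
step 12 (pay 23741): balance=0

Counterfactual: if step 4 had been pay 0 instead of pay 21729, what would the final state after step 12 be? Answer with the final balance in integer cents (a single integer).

(re-executing from step 4 with the substitution; state before step 4: balance=186433)
step 4 (pay 0): balance=189359
step 5 (pay 21929): balance=170402
step 6 (pay 24510): balance=148567
step 7 (pay 24683): balance=126216
step 8 (pay 20625): balance=107572
step 9 (pay 22429): balance=86831
step 10 (pay 20989): balance=67205
step 11 (pay 22875): balance=45385
step 12 (pay 23741): balance=22356

22356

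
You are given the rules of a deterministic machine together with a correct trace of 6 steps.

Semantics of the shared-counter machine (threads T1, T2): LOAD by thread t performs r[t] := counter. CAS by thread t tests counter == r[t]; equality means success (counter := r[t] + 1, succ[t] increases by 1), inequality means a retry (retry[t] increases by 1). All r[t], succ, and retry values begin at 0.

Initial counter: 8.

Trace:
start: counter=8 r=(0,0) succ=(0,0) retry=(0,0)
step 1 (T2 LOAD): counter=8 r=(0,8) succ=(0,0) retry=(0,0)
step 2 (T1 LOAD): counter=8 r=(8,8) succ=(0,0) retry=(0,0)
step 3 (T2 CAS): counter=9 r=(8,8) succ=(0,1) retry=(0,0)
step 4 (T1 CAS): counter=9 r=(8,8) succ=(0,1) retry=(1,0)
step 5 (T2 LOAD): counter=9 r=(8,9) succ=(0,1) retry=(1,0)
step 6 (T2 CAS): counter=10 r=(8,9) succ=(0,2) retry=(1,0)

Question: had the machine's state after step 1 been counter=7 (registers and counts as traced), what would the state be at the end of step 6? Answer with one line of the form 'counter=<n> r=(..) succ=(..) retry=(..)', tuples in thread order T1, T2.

state after step 1 := counter=7 r=(0,8) succ=(0,0) retry=(0,0)
step 2 (T1 LOAD): counter=7 r=(7,8) succ=(0,0) retry=(0,0)
step 3 (T2 CAS): counter=7 r=(7,8) succ=(0,0) retry=(0,1)
step 4 (T1 CAS): counter=8 r=(7,8) succ=(1,0) retry=(0,1)
step 5 (T2 LOAD): counter=8 r=(7,8) succ=(1,0) retry=(0,1)
step 6 (T2 CAS): counter=9 r=(7,8) succ=(1,1) retry=(0,1)

counter=9 r=(7,8) succ=(1,1) retry=(0,1)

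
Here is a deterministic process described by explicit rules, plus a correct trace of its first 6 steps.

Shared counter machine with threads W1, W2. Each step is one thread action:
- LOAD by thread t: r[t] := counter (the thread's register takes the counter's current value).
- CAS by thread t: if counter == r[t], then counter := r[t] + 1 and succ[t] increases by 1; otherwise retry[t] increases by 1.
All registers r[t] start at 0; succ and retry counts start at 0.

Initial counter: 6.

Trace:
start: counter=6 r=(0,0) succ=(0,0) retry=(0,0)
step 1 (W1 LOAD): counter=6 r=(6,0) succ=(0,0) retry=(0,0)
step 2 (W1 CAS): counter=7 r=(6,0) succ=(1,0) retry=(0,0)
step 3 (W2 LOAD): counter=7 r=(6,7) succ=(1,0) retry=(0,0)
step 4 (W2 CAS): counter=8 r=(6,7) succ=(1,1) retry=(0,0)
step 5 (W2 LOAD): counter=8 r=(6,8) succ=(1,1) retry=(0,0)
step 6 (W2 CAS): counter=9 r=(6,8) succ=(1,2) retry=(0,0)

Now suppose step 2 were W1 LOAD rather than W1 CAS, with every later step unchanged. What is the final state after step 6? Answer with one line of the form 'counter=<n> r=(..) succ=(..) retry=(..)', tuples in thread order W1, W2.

counter=8 r=(6,7) succ=(0,2) retry=(0,0)

(re-executing from step 2 with the substitution; state before step 2: counter=6 r=(6,0) succ=(0,0) retry=(0,0))
step 2 (W1 LOAD): counter=6 r=(6,0) succ=(0,0) retry=(0,0)
step 3 (W2 LOAD): counter=6 r=(6,6) succ=(0,0) retry=(0,0)
step 4 (W2 CAS): counter=7 r=(6,6) succ=(0,1) retry=(0,0)
step 5 (W2 LOAD): counter=7 r=(6,7) succ=(0,1) retry=(0,0)
step 6 (W2 CAS): counter=8 r=(6,7) succ=(0,2) retry=(0,0)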